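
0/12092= 0 =0.00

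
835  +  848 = 1683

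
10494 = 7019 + 3475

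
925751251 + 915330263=1841081514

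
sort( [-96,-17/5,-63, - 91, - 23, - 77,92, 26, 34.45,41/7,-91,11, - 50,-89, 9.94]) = [ - 96, - 91, - 91, - 89,  -  77,-63, - 50, - 23, - 17/5, 41/7,9.94,11, 26,34.45,92 ]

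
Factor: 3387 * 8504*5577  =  2^3*3^2*11^1*13^2*1063^1 * 1129^1 =160634598696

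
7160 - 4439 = 2721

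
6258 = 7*894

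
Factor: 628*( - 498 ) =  - 312744= -2^3 * 3^1*83^1*157^1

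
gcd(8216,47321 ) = 79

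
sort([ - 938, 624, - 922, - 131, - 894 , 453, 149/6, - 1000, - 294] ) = [ - 1000, - 938 , - 922, - 894 ,-294, - 131, 149/6,453, 624] 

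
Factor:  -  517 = -11^1 * 47^1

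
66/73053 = 22/24351= 0.00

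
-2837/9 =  - 316 + 7/9 =- 315.22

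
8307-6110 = 2197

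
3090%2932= 158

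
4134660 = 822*5030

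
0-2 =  - 2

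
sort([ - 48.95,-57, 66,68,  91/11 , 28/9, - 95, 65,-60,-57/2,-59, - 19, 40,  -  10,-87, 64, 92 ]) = [  -  95 , - 87, - 60, - 59, -57, - 48.95,-57/2, - 19, - 10, 28/9,91/11, 40,64, 65, 66,  68, 92 ] 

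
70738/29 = 2439  +  7/29 =2439.24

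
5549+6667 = 12216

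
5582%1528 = 998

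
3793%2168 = 1625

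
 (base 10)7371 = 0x1ccb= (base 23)dlb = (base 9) 11100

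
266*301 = 80066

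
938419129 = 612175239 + 326243890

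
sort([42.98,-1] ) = [ - 1, 42.98 ] 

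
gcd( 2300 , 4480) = 20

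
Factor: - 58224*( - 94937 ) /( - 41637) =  - 1842537296/13879 = - 2^4 * 139^1*683^1*1213^1*13879^( - 1)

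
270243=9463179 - 9192936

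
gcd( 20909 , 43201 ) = 1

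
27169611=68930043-41760432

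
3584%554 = 260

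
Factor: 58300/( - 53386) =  - 29150/26693 = - 2^1*5^2*11^1*53^1*26693^(-1)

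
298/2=149= 149.00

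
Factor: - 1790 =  - 2^1*5^1*179^1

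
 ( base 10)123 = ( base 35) 3i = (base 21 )5i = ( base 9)146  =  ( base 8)173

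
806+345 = 1151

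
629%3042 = 629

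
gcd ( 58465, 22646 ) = 1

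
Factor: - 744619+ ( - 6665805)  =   - 7410424  =  - 2^3 * 7^1*132329^1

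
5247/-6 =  - 875 + 1/2= - 874.50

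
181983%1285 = 798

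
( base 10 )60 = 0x3c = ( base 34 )1q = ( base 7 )114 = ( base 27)26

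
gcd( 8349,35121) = 69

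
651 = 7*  93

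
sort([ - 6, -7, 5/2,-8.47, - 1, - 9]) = [ - 9,-8.47, - 7 , - 6, - 1, 5/2]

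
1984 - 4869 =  - 2885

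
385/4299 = 385/4299  =  0.09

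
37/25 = 37/25 = 1.48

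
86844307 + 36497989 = 123342296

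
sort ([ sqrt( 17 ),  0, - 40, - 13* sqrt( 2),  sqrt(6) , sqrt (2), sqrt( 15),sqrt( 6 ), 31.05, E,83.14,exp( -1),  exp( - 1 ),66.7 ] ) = [ - 40 , - 13*sqrt( 2),0,exp ( - 1), exp(-1),sqrt( 2 ),sqrt( 6 ), sqrt( 6),E,  sqrt( 15), sqrt( 17),31.05,66.7,83.14 ]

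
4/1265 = 4/1265 = 0.00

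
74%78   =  74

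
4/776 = 1/194 = 0.01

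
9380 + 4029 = 13409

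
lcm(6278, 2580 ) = 188340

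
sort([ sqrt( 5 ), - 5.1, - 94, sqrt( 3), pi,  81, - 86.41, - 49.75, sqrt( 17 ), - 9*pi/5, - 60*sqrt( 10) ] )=[ - 60  *sqrt( 10 )  , - 94, - 86.41 , - 49.75,-9 * pi/5, - 5.1,  sqrt( 3), sqrt( 5), pi,sqrt(17) , 81 ] 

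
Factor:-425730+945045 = 3^1 * 5^1*89^1*389^1=519315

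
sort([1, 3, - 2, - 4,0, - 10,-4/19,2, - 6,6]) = [ - 10,  -  6, - 4, - 2, - 4/19,0,1,2, 3, 6] 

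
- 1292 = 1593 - 2885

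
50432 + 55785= 106217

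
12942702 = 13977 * 926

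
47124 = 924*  51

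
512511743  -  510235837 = 2275906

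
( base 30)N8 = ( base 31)MG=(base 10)698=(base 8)1272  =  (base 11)585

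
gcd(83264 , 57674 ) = 2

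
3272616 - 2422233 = 850383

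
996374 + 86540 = 1082914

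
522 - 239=283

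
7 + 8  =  15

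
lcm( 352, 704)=704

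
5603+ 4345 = 9948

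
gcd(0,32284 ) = 32284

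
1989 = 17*117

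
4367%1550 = 1267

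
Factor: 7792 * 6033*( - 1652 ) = -77659092672 = - 2^6 * 3^1*7^1*59^1*487^1*2011^1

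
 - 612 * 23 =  - 14076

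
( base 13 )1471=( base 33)2NS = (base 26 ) 4A1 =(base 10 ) 2965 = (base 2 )101110010101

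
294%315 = 294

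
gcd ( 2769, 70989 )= 3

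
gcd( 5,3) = 1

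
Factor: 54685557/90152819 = 3^3*17^( - 1 ) * 131^1*1823^(  -  1)*2909^ ( - 1)*15461^1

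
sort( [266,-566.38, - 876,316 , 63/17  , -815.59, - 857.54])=[ - 876, - 857.54, -815.59, -566.38,63/17,266,316] 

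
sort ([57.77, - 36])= [-36, 57.77]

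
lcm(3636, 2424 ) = 7272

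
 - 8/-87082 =4/43541 = 0.00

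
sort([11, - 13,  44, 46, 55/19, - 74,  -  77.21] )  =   [ - 77.21, - 74, - 13,55/19, 11, 44,46]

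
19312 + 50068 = 69380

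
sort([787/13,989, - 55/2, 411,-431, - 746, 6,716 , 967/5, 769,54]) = [-746, - 431,  -  55/2 , 6,54, 787/13,967/5  ,  411,  716, 769,989] 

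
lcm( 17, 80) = 1360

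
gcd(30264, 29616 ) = 24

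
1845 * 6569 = 12119805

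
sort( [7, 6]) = [ 6,  7 ] 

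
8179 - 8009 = 170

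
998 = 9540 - 8542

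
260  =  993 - 733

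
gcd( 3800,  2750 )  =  50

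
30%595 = 30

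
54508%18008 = 484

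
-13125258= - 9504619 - 3620639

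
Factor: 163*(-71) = -71^1*163^1 = - 11573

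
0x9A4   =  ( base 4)212210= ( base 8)4644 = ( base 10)2468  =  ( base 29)2r3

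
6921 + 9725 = 16646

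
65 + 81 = 146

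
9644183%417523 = 41154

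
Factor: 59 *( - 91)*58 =-311402 = - 2^1*7^1  *13^1*29^1*59^1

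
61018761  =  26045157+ 34973604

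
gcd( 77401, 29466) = 1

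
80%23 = 11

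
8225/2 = 4112 + 1/2=4112.50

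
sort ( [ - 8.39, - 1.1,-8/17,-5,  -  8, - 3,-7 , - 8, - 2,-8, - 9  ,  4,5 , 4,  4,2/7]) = [-9, -8.39, - 8, - 8, - 8, - 7, - 5,-3 , - 2, - 1.1,- 8/17, 2/7, 4, 4,4 , 5]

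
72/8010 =4/445 =0.01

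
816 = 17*48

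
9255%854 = 715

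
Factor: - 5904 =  -2^4*3^2 *41^1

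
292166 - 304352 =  - 12186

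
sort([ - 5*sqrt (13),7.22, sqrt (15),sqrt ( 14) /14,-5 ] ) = [ - 5 *sqrt(13 ), - 5  ,  sqrt(14 ) /14,sqrt(15 ),7.22 ] 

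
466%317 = 149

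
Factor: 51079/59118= 2^(-1) * 3^( - 1 ) *7^1 * 59^( - 1)*167^(  -  1)*7297^1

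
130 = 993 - 863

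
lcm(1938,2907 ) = 5814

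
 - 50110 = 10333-60443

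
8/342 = 4/171 = 0.02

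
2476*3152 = 7804352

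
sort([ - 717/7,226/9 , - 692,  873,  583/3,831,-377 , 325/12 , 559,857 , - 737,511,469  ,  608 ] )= [ - 737, - 692, - 377, - 717/7,226/9,325/12,583/3,469,511, 559 , 608,831,857,873 ] 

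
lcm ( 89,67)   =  5963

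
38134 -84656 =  - 46522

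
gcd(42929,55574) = 1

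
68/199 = 68/199 = 0.34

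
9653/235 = 41 + 18/235  =  41.08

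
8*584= 4672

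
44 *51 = 2244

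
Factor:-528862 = - 2^1*23^1*11497^1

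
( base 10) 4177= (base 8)10121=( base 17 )E7C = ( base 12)2501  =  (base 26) 64h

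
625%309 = 7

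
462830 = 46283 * 10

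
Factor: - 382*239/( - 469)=2^1*7^( - 1) * 67^( - 1)*191^1*239^1 = 91298/469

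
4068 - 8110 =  - 4042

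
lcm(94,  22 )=1034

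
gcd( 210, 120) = 30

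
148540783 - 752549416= -604008633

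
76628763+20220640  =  96849403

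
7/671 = 7/671 = 0.01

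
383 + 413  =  796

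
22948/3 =22948/3= 7649.33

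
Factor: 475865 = 5^1*13^1*7321^1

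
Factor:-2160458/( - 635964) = 1080229/317982  =  2^( - 1 )*3^ ( - 1)*7^( - 1)*67^( - 1)*113^(  -  1 )*1080229^1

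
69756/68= 17439/17 = 1025.82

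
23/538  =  23/538 = 0.04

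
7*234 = 1638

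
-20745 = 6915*( - 3)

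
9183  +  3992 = 13175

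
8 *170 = 1360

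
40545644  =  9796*4139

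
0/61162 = 0  =  0.00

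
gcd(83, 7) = 1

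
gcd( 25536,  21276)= 12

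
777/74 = 10+1/2   =  10.50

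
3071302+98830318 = 101901620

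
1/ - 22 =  - 1/22=- 0.05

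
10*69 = 690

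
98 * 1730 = 169540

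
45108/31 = 1455 + 3/31 = 1455.10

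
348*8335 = 2900580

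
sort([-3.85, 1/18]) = [ - 3.85,1/18]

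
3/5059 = 3/5059=0.00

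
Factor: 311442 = 2^1 *3^1*51907^1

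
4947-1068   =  3879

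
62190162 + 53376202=115566364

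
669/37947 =223/12649 = 0.02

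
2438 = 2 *1219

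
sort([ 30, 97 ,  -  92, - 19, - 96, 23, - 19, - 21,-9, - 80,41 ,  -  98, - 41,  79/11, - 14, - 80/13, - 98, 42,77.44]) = [ - 98,-98, -96, - 92, - 80, - 41, - 21,-19, - 19, - 14, - 9,- 80/13,79/11,  23, 30, 41,  42, 77.44,97] 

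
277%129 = 19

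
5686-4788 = 898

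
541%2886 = 541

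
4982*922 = 4593404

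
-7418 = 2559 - 9977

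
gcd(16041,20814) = 3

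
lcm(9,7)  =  63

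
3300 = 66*50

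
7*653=4571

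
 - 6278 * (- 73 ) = 458294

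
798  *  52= 41496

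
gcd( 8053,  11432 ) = 1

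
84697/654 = 129+331/654  =  129.51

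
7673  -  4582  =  3091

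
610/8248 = 305/4124 = 0.07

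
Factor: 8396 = 2^2 * 2099^1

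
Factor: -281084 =- 2^2*70271^1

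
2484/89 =27 + 81/89 = 27.91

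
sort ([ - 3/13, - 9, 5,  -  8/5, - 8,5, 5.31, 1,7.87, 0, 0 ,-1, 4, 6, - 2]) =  [ - 9, - 8,-2,-8/5, - 1,  -  3/13, 0,0, 1, 4, 5, 5, 5.31, 6, 7.87] 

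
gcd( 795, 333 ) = 3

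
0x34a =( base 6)3522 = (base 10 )842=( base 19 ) 266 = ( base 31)r5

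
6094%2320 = 1454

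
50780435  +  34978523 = 85758958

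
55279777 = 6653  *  8309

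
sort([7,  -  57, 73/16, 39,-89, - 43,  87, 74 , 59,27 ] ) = [-89, - 57,  -  43,73/16,  7,27,  39,59, 74, 87]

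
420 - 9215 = - 8795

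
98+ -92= 6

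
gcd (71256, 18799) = 1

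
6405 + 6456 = 12861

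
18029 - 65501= - 47472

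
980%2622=980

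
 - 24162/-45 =536 +14/15= 536.93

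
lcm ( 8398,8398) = 8398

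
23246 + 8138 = 31384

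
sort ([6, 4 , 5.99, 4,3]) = [ 3, 4,4, 5.99, 6 ]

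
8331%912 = 123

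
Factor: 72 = 2^3*3^2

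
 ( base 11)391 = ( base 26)hl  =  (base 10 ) 463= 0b111001111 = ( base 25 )id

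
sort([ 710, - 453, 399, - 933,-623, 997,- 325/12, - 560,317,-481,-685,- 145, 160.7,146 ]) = [ - 933, - 685, - 623, - 560, - 481 , - 453,  -  145,  -  325/12, 146,160.7,  317,399,710,997 ]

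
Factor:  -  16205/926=-2^( - 1)*5^1*7^1 = - 35/2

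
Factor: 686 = 2^1*7^3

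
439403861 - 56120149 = 383283712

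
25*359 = 8975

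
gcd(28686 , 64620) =6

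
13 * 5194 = 67522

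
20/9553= 20/9553 = 0.00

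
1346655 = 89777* 15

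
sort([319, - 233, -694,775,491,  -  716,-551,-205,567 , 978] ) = [-716, - 694, - 551, - 233, - 205,319,491, 567,775,978]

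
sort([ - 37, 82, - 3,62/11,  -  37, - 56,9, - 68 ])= [ - 68 , - 56, - 37,- 37, - 3 , 62/11, 9, 82 ]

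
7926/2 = 3963= 3963.00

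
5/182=5/182  =  0.03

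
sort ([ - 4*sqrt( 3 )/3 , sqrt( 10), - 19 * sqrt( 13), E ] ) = [ -19*sqrt( 13 ),- 4*sqrt ( 3) /3, E, sqrt( 10 )]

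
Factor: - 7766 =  - 2^1*11^1*353^1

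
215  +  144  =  359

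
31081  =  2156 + 28925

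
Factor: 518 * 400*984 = 2^8 * 3^1*5^2*7^1*37^1 *41^1  =  203884800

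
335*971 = 325285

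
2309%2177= 132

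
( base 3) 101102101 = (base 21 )h4g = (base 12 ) 4491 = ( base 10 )7597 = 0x1dad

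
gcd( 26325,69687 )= 27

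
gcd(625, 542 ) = 1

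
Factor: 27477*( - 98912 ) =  - 2717805024  =  - 2^5 * 3^2*11^1 * 43^1*71^1*281^1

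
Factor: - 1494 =-2^1*3^2*83^1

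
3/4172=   3/4172 = 0.00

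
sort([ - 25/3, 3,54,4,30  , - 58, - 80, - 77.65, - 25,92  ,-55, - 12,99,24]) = [ - 80, - 77.65, - 58, - 55,-25, - 12,-25/3,3,4,24,30,54,92 , 99 ] 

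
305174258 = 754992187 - 449817929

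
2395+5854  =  8249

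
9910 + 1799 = 11709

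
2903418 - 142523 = 2760895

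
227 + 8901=9128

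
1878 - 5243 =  - 3365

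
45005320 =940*47878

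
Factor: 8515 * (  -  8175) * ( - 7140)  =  497016292500 = 2^2*3^2*5^4* 7^1 * 13^1*17^1*109^1*131^1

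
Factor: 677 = 677^1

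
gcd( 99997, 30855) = 1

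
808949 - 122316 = 686633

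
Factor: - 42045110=  -  2^1*5^1*4204511^1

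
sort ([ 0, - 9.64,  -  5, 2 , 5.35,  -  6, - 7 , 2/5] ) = [-9.64 ,- 7, - 6 , - 5,0, 2/5,  2,  5.35 ]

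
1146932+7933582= 9080514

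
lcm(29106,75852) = 2503116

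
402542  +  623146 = 1025688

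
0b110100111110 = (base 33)33o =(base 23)699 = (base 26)50a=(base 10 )3390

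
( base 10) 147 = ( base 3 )12110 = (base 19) 7E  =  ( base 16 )93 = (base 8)223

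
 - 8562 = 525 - 9087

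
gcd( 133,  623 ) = 7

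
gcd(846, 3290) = 94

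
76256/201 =76256/201  =  379.38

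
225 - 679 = -454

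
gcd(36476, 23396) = 4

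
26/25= 1  +  1/25 = 1.04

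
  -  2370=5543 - 7913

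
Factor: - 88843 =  - 88843^1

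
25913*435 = 11272155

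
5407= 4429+978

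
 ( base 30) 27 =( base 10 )67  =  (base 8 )103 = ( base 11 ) 61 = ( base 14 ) 4B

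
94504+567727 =662231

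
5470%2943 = 2527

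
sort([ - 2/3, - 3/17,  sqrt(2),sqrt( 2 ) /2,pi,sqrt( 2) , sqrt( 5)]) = [  -  2/3, - 3/17, sqrt(2 )/2,sqrt( 2 ),sqrt( 2),sqrt ( 5 ), pi]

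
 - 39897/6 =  - 6650 + 1/2 = -6649.50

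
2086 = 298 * 7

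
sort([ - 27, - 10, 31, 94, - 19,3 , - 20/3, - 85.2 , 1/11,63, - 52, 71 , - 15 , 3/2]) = [ - 85.2, - 52, - 27 ,  -  19 , - 15,-10,-20/3, 1/11, 3/2,3,31,63,  71 , 94 ]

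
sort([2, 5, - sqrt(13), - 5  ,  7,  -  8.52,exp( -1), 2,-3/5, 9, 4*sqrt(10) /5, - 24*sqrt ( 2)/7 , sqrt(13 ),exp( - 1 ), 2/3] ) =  [ - 8.52, -5, - 24*sqrt(2) /7,-sqrt(13),  -  3/5, exp( - 1), exp( - 1 ), 2/3, 2, 2, 4*sqrt ( 10)/5,sqrt(13 ),  5 , 7,  9]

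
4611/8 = 4611/8 = 576.38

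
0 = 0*7160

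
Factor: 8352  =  2^5*3^2*29^1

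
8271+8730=17001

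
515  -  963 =-448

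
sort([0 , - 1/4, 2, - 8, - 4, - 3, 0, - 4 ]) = [ - 8, - 4, - 4,-3 , - 1/4 , 0,0, 2 ] 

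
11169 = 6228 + 4941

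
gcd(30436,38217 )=1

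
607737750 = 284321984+323415766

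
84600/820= 4230/41 = 103.17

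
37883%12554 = 221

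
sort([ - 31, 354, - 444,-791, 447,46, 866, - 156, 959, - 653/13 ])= [ - 791, - 444, - 156, - 653/13, - 31, 46, 354, 447, 866,  959 ]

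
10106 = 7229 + 2877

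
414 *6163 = 2551482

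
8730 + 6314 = 15044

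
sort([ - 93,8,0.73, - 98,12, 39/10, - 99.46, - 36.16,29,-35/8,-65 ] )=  [ - 99.46, - 98,  -  93, - 65, - 36.16, - 35/8 , 0.73,39/10, 8,12,29 ]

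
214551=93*2307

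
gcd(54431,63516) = 79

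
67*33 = 2211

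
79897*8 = 639176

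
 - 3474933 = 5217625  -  8692558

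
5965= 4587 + 1378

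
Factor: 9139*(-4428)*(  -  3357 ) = 135849370644 = 2^2*3^5*13^1*19^1*37^1*41^1*373^1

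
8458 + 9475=17933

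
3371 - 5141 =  - 1770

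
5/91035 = 1/18207=0.00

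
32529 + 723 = 33252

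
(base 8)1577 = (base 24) 1d7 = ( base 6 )4051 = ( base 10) 895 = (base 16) 37F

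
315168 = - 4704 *(-67) 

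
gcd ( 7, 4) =1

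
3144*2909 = 9145896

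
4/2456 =1/614 = 0.00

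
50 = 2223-2173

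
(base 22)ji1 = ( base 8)22571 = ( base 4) 2111321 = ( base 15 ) 2c98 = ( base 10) 9593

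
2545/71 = 2545/71 = 35.85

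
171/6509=171/6509 = 0.03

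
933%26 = 23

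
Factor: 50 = 2^1*5^2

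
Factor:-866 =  - 2^1*433^1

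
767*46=35282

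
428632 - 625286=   -  196654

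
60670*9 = 546030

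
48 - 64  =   - 16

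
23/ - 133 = -1 + 110/133 = - 0.17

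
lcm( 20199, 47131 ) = 141393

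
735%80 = 15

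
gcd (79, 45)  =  1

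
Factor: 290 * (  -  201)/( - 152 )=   2^( - 2 )*3^1*5^1*19^ ( - 1)*29^1*67^1  =  29145/76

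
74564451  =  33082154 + 41482297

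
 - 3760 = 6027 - 9787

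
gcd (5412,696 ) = 12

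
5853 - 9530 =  - 3677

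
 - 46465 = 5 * ( -9293 ) 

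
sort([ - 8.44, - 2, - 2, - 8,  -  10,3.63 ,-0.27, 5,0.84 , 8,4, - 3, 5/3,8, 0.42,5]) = [ - 10, - 8.44,-8,- 3, - 2 , - 2, - 0.27 , 0.42, 0.84,5/3,3.63 , 4,5, 5,8, 8]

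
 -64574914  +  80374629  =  15799715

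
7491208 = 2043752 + 5447456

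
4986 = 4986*1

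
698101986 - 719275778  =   - 21173792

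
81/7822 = 81/7822 = 0.01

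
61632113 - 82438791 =  -  20806678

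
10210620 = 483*21140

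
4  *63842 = 255368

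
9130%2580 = 1390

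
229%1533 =229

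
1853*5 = 9265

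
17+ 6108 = 6125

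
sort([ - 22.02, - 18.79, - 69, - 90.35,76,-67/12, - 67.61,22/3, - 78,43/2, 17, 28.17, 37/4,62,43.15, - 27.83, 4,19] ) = [ - 90.35, - 78, - 69, - 67.61, - 27.83, - 22.02, - 18.79, - 67/12, 4,22/3,37/4, 17, 19,43/2,28.17,43.15,62,76]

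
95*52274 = 4966030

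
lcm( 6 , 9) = 18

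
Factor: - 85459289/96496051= - 17^1*79^( - 1 )*1221469^ ( - 1)*5027017^1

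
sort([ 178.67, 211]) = [178.67,  211]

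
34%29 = 5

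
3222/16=1611/8=201.38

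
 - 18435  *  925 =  - 17052375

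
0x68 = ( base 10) 104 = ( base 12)88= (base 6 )252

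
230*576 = 132480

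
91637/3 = 91637/3= 30545.67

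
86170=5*17234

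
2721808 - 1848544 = 873264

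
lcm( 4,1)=4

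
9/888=3/296=   0.01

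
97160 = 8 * 12145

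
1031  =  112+919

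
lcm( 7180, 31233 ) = 624660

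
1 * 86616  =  86616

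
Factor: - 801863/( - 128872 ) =2^( -3 )*83^1*89^( - 1) *181^( - 1 )*9661^1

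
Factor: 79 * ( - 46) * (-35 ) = 2^1*5^1*7^1*23^1*79^1 = 127190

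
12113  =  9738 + 2375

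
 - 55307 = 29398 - 84705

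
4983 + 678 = 5661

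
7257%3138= 981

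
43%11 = 10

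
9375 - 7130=2245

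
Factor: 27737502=2^1*3^1 * 13^1 * 355609^1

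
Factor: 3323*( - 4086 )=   -  13577778 = - 2^1*3^2*227^1*3323^1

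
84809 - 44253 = 40556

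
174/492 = 29/82  =  0.35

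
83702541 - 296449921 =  - 212747380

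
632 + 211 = 843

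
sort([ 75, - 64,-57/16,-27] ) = [-64,-27,-57/16,75]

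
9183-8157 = 1026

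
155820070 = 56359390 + 99460680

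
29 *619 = 17951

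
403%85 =63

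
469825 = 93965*5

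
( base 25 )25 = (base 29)1q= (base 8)67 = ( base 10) 55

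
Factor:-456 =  -2^3*3^1*19^1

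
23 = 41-18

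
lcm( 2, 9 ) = 18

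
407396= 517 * 788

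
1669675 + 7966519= 9636194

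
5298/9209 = 5298/9209  =  0.58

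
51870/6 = 8645 = 8645.00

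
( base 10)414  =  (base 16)19e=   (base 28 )EM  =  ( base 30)DO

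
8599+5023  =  13622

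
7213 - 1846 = 5367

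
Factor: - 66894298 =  - 2^1*37^1*281^1* 3217^1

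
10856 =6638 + 4218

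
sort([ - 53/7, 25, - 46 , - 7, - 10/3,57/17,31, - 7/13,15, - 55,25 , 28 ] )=[ - 55, - 46, - 53/7, - 7, - 10/3,-7/13,57/17,  15, 25,25, 28,31]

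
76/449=76/449= 0.17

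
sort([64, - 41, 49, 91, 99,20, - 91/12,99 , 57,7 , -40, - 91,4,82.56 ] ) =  [ - 91, - 41, - 40, - 91/12, 4,7,20,  49,57,64, 82.56,91,99, 99]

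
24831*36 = 893916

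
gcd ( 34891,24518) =943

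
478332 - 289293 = 189039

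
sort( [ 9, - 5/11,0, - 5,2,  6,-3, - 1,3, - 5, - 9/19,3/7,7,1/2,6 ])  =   [-5,-5, - 3, - 1, - 9/19, - 5/11,0,3/7,1/2, 2,  3,  6,6,7, 9] 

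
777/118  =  777/118= 6.58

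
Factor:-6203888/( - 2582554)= 3101944/1291277=2^3*13^(  -  1)*71^( - 1)*1399^( - 1 )*387743^1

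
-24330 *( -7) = 170310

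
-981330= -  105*9346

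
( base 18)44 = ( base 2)1001100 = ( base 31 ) 2e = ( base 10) 76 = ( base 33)2A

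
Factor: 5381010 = 2^1*3^2*5^1*17^1*3517^1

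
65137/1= 65137 = 65137.00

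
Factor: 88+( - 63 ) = 25 =5^2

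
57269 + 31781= 89050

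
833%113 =42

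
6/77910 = 1/12985=0.00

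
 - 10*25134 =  - 251340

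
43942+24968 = 68910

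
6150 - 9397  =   - 3247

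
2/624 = 1/312 = 0.00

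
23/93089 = 23/93089 =0.00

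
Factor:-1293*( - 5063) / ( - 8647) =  - 3^1* 61^1*83^1*431^1*8647^( - 1) =- 6546459/8647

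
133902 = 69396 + 64506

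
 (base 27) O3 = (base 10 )651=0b1010001011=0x28B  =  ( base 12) 463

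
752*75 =56400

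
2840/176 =16 + 3/22= 16.14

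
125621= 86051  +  39570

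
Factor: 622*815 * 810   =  410613300 = 2^2*3^4 * 5^2*163^1 * 311^1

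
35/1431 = 35/1431=0.02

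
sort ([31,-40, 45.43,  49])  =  [ - 40,  31,  45.43, 49 ]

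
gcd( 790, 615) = 5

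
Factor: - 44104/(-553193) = 2^3 * 37^1 * 149^1*553193^( - 1)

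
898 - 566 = 332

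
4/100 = 1/25 =0.04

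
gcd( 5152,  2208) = 736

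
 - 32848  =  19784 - 52632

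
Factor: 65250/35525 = 2^1*3^2*5^1*7^( - 2)=90/49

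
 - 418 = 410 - 828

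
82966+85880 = 168846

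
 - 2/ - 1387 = 2/1387 = 0.00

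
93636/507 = 31212/169 = 184.69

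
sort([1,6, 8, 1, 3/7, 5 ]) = [3/7,1,1, 5, 6, 8 ] 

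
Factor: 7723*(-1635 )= - 12627105= - 3^1*5^1*109^1*7723^1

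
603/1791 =67/199 = 0.34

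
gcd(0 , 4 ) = 4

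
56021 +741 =56762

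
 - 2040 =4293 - 6333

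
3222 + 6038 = 9260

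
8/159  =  8/159 = 0.05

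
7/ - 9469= - 7/9469 = - 0.00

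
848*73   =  61904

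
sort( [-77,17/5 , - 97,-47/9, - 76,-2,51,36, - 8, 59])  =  [- 97,-77,  -  76, - 8,-47/9,-2,  17/5, 36 , 51, 59 ]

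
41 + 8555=8596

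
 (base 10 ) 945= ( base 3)1022000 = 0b1110110001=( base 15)430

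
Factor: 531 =3^2 * 59^1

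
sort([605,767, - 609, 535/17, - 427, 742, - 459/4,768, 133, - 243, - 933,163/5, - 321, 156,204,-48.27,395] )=[ - 933, - 609,  -  427, - 321, - 243, - 459/4, - 48.27, 535/17, 163/5,133,156, 204,395, 605,  742, 767,768]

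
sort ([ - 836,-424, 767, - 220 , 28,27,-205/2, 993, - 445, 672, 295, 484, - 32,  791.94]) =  [  -  836,  -  445, - 424, - 220, - 205/2,-32,27,28,295, 484, 672, 767, 791.94,993] 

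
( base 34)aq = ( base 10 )366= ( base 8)556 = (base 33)B3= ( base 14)1c2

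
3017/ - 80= - 38  +  23/80 = - 37.71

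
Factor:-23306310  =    -  2^1*3^2 * 5^1*258959^1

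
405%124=33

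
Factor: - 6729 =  - 3^1*2243^1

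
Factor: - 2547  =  -3^2*283^1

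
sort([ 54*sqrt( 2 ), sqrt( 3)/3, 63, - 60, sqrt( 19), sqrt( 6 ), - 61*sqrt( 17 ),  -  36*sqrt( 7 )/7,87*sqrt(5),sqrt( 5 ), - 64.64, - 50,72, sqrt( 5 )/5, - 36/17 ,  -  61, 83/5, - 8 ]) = [ - 61*sqrt( 17),  -  64.64, - 61, - 60, - 50,  -  36*sqrt (7)/7,-8,-36/17, sqrt( 5 ) /5, sqrt( 3)/3,sqrt (5 ) , sqrt ( 6), sqrt( 19), 83/5,63,  72,54* sqrt( 2 ),87*sqrt(5 ) ] 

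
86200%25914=8458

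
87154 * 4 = 348616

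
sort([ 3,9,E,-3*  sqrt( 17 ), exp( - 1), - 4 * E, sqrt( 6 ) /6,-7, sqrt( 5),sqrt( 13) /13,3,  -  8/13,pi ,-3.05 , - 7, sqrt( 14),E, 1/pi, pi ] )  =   [ - 3*sqrt( 17), - 4 * E,  -  7  , - 7,-3.05,- 8/13, sqrt( 13 )/13,1/pi, exp( - 1),sqrt ( 6 ) /6,  sqrt(5), E, E,3,3, pi,pi,sqrt( 14),9]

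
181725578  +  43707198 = 225432776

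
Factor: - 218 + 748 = 530 = 2^1 * 5^1 * 53^1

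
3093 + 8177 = 11270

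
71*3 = 213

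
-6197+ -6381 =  - 12578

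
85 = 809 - 724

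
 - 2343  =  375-2718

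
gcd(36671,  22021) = 1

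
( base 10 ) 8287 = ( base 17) 1bb8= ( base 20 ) 10E7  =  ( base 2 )10000001011111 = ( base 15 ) 26C7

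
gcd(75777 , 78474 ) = 87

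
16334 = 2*8167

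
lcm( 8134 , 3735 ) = 366030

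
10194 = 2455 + 7739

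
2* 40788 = 81576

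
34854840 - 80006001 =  - 45151161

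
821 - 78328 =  - 77507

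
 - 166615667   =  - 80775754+-85839913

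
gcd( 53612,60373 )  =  1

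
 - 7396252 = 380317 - 7776569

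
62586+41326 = 103912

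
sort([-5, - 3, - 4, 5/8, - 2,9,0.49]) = [ - 5,-4,-3, - 2,0.49,5/8,  9]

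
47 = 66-19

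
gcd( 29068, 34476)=676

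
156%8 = 4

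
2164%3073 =2164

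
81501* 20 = 1630020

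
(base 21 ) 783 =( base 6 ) 23030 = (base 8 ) 6272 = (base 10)3258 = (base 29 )3pa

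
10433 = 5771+4662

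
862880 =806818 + 56062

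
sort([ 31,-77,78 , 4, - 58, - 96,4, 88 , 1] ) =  [ - 96, - 77, - 58,  1,4,4, 31,78, 88]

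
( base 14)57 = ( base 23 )38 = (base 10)77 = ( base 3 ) 2212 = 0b1001101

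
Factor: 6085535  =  5^1*1217107^1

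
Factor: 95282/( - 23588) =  - 47641/11794 = - 2^ (-1) * 11^1 * 61^1 * 71^1*5897^( - 1) 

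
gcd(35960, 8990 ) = 8990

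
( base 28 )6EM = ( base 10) 5118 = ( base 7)20631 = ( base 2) 1001111111110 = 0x13fe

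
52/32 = 13/8 =1.62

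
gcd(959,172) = 1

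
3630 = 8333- 4703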